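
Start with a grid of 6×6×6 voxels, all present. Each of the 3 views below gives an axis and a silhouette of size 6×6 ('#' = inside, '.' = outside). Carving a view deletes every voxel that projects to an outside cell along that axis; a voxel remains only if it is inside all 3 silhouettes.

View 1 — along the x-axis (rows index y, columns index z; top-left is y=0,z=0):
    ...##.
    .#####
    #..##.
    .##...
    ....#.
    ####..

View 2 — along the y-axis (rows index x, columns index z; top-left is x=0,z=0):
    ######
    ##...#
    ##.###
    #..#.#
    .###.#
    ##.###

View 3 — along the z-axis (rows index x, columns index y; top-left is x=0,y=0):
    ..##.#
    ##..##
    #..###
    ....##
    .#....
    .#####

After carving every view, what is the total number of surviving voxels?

start: 6×6×6 = 216 voxels
  1. axis=0 (YZ plane), |mask|=17  ⇒  voxels=102
  2. axis=1 (XZ plane), |mask|=26  ⇒  voxels=69
  3. axis=2 (XY plane), |mask|=19  ⇒  voxels=38

voxel count = 38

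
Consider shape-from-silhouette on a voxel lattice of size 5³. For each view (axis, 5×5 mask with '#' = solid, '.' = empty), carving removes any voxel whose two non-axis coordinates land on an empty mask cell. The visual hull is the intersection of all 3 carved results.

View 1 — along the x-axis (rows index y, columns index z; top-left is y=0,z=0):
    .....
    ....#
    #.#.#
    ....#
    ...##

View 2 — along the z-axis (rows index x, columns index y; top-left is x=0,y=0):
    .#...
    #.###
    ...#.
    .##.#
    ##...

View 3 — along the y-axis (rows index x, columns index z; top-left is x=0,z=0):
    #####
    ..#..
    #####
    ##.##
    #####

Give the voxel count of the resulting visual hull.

initial block: 5^3 = 125
  1. axis=0 (YZ plane), |mask|=7  ⇒  voxels=35
  2. axis=2 (XY plane), |mask|=11  ⇒  voxels=15
  3. axis=1 (XZ plane), |mask|=20  ⇒  voxels=9

|visual hull| = 9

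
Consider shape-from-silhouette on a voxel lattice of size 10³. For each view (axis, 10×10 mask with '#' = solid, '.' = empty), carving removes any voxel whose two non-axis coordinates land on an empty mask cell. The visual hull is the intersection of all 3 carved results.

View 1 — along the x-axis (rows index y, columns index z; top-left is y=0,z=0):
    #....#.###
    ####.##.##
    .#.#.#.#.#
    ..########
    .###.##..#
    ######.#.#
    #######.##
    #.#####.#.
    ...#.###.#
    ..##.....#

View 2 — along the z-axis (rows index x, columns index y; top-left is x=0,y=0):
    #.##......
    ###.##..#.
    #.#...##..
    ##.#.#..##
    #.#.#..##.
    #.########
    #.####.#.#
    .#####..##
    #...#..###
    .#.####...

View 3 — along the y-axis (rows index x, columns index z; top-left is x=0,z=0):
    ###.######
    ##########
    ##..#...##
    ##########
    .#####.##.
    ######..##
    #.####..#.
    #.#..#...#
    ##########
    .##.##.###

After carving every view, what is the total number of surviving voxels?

full grid |V| = 1000
carve view 1 (along x, YZ-mask fill 64/100): 640 voxels remain
carve view 2 (along z, XY-mask fill 57/100): 352 voxels remain
carve view 3 (along y, XZ-mask fill 76/100): 267 voxels remain

267 voxels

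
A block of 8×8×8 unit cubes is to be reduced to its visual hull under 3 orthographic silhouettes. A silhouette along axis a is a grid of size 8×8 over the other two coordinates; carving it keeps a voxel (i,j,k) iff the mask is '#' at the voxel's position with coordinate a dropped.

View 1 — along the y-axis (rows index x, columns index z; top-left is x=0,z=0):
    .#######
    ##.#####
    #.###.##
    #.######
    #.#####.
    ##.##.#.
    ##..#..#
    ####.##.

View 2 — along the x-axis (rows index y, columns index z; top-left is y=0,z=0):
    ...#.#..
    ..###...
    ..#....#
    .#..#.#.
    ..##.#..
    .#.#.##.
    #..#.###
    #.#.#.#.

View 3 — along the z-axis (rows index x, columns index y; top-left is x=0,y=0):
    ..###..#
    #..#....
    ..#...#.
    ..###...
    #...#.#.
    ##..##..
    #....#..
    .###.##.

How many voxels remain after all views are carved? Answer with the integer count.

before carving: 512 voxels (8×8×8)
carve view 1 (along y, XZ-mask fill 48/64): 384 voxels remain
carve view 2 (along x, YZ-mask fill 26/64): 158 voxels remain
carve view 3 (along z, XY-mask fill 25/64): 59 voxels remain

|visual hull| = 59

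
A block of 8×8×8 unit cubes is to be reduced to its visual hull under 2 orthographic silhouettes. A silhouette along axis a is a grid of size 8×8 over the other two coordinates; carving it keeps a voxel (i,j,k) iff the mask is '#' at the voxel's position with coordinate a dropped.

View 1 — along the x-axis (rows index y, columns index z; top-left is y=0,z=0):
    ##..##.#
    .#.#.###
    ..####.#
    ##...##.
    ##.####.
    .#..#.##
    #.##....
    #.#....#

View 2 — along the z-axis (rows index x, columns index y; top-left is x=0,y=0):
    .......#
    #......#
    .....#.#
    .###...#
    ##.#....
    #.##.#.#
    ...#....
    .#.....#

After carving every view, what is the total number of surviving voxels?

remaining voxels: 82

initial block: 8^3 = 512
carve view 1 (along x, YZ-mask fill 35/64): 280 voxels remain
carve view 2 (along z, XY-mask fill 20/64): 82 voxels remain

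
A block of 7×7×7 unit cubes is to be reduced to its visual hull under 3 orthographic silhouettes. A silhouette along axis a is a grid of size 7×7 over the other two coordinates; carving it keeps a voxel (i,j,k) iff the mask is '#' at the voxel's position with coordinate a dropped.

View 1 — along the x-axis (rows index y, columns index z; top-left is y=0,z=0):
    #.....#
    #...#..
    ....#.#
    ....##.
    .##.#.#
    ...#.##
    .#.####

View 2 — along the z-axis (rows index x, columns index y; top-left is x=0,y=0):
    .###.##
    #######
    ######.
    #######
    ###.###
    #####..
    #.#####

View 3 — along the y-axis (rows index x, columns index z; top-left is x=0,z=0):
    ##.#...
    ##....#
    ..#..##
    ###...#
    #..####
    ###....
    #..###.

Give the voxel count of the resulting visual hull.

|visual hull| = 59

initial block: 7^3 = 343
after view 1 [x-axis, 20 of 49 cells solid] → remaining = 140
after view 2 [z-axis, 42 of 49 cells solid] → remaining = 117
after view 3 [y-axis, 25 of 49 cells solid] → remaining = 59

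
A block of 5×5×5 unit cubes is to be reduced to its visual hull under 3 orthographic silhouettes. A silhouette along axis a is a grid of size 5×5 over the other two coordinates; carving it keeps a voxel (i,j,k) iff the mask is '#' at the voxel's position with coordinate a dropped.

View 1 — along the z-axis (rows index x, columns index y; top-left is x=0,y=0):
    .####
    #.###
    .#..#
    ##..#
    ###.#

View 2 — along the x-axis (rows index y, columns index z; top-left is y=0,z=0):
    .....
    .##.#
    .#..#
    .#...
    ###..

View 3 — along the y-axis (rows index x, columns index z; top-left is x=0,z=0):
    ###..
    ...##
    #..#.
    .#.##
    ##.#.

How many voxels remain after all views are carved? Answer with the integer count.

full grid |V| = 125
carve view 1 (along z, XY-mask fill 17/25): 85 voxels remain
carve view 2 (along x, YZ-mask fill 9/25): 35 voxels remain
carve view 3 (along y, XZ-mask fill 13/25): 16 voxels remain

voxel count = 16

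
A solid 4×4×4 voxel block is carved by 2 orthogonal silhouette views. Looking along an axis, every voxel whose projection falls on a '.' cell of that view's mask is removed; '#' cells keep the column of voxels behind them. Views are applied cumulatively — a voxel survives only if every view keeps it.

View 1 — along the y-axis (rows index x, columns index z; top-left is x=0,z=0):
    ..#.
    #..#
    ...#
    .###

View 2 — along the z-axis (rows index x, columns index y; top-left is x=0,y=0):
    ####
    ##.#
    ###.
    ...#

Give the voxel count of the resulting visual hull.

voxel count = 16

full grid |V| = 64
carve view 1 (along y, XZ-mask fill 7/16): 28 voxels remain
carve view 2 (along z, XY-mask fill 11/16): 16 voxels remain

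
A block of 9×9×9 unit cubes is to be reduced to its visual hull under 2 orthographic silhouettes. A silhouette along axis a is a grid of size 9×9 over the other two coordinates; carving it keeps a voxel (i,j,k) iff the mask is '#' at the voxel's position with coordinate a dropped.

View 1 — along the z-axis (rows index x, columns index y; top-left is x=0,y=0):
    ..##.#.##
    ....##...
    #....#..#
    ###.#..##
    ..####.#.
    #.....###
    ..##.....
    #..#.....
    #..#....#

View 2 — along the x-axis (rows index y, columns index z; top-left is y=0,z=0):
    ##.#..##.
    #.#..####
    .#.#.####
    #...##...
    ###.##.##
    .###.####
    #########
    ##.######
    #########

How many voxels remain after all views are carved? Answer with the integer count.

before carving: 729 voxels (9×9×9)
  1. axis=2 (XY plane), |mask|=32  ⇒  voxels=288
  2. axis=0 (YZ plane), |mask|=60  ⇒  voxels=205

|visual hull| = 205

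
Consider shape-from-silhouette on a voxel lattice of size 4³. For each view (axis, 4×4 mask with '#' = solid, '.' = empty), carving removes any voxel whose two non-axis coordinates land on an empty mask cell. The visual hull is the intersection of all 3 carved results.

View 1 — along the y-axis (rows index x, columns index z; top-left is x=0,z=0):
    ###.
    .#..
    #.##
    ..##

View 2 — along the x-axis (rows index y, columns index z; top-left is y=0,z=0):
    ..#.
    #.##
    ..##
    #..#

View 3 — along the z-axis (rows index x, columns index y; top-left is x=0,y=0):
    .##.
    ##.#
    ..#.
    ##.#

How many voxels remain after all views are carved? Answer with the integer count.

9 voxels

before carving: 64 voxels (4×4×4)
step 1: project along y, AND mask (9/16) → |grid| = 36
step 2: project along x, AND mask (8/16) → |grid| = 19
step 3: project along z, AND mask (9/16) → |grid| = 9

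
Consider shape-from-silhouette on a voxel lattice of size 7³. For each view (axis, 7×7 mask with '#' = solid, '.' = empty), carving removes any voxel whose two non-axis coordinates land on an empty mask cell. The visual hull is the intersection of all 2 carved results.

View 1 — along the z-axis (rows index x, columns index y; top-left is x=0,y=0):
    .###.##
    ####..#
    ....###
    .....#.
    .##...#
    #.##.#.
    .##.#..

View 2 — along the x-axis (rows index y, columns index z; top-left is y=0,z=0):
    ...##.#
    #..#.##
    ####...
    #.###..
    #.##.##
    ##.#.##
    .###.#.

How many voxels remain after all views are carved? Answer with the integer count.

remaining voxels: 100

full grid |V| = 343
  1. axis=2 (XY plane), |mask|=24  ⇒  voxels=168
  2. axis=0 (YZ plane), |mask|=29  ⇒  voxels=100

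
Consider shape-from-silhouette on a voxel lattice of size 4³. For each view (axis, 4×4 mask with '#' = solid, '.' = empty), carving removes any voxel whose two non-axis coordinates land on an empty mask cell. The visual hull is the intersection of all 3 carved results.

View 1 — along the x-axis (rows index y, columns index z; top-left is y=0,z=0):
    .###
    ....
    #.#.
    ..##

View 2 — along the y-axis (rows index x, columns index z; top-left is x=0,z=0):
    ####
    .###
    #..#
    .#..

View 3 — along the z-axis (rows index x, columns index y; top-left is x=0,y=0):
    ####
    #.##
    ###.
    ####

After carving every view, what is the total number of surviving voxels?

|visual hull| = 16

before carving: 64 voxels (4×4×4)
V1 x: intersect with YZ mask (7 set) -- 28 left
V2 y: intersect with XZ mask (10 set) -- 17 left
V3 z: intersect with XY mask (14 set) -- 16 left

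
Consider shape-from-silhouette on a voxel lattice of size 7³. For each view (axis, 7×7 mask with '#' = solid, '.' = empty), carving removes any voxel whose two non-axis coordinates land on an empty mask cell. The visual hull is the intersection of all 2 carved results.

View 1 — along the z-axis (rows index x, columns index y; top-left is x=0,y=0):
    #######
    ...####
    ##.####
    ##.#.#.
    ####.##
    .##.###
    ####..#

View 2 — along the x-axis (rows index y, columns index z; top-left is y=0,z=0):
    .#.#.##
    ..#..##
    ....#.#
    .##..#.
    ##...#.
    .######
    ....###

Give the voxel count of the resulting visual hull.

initial block: 7^3 = 343
[1] z-view keeps 37 columns → grid now 259
[2] x-view keeps 24 columns → grid now 130

|visual hull| = 130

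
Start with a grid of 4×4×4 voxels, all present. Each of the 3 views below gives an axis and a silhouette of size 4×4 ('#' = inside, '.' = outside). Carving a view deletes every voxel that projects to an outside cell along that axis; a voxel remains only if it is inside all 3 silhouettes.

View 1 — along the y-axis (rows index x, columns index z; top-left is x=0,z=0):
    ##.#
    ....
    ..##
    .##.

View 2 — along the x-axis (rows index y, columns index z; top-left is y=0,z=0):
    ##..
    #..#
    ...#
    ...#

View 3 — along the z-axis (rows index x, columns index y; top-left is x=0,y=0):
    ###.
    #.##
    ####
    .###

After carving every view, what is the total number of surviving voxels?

8 voxels

before carving: 64 voxels (4×4×4)
[1] y-view keeps 7 columns → grid now 28
[2] x-view keeps 6 columns → grid now 10
[3] z-view keeps 13 columns → grid now 8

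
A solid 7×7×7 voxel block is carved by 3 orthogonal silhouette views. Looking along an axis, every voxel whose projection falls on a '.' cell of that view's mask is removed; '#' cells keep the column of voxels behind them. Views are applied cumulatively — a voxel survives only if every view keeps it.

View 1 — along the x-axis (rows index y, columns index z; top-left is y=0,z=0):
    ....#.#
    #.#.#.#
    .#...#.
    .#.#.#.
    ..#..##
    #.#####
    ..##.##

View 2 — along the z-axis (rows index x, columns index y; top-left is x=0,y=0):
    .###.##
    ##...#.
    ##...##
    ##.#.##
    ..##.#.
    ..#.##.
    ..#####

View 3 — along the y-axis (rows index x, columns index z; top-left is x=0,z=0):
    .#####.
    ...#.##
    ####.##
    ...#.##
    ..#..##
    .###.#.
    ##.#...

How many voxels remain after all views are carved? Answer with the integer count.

remaining voxels: 60

full grid |V| = 343
carve view 1 (along x, YZ-mask fill 24/49): 168 voxels remain
carve view 2 (along z, XY-mask fill 28/49): 106 voxels remain
carve view 3 (along y, XZ-mask fill 27/49): 60 voxels remain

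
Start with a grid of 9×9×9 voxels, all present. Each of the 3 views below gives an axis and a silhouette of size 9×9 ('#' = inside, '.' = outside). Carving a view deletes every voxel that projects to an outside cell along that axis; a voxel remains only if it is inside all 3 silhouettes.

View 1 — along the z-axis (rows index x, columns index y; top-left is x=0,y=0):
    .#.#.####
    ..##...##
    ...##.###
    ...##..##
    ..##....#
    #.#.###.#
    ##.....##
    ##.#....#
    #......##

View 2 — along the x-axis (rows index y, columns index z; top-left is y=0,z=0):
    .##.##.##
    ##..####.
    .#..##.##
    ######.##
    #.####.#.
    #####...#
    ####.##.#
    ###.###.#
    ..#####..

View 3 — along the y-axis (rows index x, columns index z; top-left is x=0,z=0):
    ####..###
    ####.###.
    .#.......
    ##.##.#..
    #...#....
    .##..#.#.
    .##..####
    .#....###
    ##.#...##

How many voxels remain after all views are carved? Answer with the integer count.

|visual hull| = 119

initial block: 9^3 = 729
carve view 1 (along z, XY-mask fill 39/81): 351 voxels remain
carve view 2 (along x, YZ-mask fill 56/81): 243 voxels remain
carve view 3 (along y, XZ-mask fill 41/81): 119 voxels remain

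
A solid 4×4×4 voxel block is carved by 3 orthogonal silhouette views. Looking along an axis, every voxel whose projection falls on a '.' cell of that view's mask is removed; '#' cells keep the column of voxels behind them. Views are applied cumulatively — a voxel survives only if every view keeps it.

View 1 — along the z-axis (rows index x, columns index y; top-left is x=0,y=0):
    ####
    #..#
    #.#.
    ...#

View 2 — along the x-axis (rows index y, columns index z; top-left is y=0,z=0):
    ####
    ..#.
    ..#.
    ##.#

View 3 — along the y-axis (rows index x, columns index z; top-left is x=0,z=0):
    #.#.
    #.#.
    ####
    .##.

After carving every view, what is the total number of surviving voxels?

remaining voxels: 14

start: 4×4×4 = 64 voxels
step 1: project along z, AND mask (9/16) → |grid| = 36
step 2: project along x, AND mask (9/16) → |grid| = 24
step 3: project along y, AND mask (10/16) → |grid| = 14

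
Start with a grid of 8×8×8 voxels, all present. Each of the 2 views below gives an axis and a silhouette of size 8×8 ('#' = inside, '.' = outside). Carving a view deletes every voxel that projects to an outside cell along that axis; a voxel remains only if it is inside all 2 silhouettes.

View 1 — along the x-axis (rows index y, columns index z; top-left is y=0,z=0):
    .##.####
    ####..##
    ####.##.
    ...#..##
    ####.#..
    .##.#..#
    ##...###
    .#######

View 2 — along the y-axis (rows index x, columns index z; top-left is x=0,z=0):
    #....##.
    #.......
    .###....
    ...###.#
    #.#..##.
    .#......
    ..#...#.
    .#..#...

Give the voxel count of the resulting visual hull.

remaining voxels: 106

full grid |V| = 512
carve view 1 (along x, YZ-mask fill 42/64): 336 voxels remain
carve view 2 (along y, XZ-mask fill 20/64): 106 voxels remain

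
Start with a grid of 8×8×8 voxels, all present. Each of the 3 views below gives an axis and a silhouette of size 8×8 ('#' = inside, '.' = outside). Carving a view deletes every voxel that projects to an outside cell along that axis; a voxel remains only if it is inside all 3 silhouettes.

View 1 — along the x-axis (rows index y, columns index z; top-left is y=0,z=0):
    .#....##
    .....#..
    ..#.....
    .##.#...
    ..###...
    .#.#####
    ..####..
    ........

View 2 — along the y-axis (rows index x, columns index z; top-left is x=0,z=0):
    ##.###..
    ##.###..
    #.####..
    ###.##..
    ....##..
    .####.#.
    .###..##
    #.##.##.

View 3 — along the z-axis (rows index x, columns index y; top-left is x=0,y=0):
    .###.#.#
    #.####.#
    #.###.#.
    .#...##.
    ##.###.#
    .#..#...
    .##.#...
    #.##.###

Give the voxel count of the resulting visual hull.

full grid |V| = 512
[1] x-view keeps 21 columns → grid now 168
[2] y-view keeps 37 columns → grid now 103
[3] z-view keeps 36 columns → grid now 53

|visual hull| = 53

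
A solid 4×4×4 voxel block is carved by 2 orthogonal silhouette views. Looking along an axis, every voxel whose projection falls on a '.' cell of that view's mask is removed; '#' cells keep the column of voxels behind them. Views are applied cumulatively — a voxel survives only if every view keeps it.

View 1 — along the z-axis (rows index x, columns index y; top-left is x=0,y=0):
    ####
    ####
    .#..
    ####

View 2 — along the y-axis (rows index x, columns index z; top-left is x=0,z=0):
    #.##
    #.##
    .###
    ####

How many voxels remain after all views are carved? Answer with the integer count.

initial block: 4^3 = 64
V1 z: intersect with XY mask (13 set) -- 52 left
V2 y: intersect with XZ mask (13 set) -- 43 left

voxel count = 43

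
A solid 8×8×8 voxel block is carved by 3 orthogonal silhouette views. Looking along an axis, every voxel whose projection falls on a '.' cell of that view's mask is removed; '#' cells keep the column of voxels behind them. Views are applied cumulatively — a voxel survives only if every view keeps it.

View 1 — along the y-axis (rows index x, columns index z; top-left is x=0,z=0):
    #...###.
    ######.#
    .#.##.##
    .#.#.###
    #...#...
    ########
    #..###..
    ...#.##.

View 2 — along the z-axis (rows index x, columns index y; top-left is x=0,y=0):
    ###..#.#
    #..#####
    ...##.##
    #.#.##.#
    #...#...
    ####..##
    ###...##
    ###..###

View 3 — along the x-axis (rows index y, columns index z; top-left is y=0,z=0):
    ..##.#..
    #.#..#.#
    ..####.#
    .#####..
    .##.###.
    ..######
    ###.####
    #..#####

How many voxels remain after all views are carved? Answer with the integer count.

|visual hull| = 128

full grid |V| = 512
step 1: project along y, AND mask (38/64) → |grid| = 304
step 2: project along z, AND mask (39/64) → |grid| = 197
step 3: project along x, AND mask (41/64) → |grid| = 128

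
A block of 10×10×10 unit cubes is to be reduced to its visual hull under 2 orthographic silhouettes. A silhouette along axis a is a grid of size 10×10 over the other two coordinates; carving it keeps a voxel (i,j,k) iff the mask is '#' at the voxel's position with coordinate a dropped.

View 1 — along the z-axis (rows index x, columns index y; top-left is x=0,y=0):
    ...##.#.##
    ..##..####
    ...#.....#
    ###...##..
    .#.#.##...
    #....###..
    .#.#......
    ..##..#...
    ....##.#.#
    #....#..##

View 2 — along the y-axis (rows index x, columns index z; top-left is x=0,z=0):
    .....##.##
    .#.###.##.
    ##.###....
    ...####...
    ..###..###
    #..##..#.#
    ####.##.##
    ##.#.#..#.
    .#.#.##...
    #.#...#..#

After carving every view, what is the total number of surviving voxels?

full grid |V| = 1000
[1] z-view keeps 39 columns → grid now 390
[2] y-view keeps 51 columns → grid now 193

|visual hull| = 193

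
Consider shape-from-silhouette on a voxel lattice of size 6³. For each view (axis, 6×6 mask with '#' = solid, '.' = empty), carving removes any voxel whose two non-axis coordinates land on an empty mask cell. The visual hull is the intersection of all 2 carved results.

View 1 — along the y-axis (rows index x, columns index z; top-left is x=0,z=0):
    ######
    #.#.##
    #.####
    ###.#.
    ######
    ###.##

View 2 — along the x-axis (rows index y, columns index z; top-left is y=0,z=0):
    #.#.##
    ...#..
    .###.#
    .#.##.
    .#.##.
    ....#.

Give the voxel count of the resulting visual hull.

voxel count = 76

full grid |V| = 216
step 1: project along y, AND mask (30/36) → |grid| = 180
step 2: project along x, AND mask (16/36) → |grid| = 76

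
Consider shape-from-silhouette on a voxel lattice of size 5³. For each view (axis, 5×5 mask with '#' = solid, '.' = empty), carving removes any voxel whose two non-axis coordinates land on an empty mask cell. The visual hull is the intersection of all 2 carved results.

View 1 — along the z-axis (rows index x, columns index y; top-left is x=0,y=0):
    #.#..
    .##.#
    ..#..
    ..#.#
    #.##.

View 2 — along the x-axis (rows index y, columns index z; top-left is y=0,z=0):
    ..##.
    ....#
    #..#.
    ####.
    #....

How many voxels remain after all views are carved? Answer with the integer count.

initial block: 5^3 = 125
step 1: project along z, AND mask (11/25) → |grid| = 55
step 2: project along x, AND mask (10/25) → |grid| = 21

21 voxels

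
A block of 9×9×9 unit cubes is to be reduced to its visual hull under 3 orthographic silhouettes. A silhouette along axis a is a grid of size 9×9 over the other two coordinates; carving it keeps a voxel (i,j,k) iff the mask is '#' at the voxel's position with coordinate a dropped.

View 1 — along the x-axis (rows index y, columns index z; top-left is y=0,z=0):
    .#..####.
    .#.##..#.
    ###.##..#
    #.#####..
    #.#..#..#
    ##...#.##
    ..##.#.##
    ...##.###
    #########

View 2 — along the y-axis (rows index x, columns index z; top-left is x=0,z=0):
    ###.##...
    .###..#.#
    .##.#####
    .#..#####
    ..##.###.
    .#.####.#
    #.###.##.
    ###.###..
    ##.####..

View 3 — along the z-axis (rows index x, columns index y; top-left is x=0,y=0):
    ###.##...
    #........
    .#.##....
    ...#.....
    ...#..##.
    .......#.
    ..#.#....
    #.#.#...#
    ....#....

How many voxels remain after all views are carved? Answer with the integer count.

start: 9×9×9 = 729 voxels
  1. axis=0 (YZ plane), |mask|=49  ⇒  voxels=441
  2. axis=1 (XZ plane), |mask|=52  ⇒  voxels=281
  3. axis=2 (XY plane), |mask|=21  ⇒  voxels=71

|visual hull| = 71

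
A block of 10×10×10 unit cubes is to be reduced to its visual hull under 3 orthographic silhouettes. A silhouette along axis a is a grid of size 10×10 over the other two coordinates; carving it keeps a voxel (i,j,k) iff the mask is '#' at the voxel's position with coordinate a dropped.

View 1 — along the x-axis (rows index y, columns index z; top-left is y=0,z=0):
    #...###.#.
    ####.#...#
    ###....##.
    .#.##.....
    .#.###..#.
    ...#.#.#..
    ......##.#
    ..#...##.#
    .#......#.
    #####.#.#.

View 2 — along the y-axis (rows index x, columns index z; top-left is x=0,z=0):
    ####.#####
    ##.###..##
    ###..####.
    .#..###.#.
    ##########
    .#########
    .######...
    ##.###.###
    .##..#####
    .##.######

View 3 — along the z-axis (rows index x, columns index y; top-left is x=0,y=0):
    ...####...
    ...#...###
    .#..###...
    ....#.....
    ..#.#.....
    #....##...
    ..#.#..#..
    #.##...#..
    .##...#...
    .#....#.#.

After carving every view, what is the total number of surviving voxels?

initial block: 10^3 = 1000
carve view 1 (along x, YZ-mask fill 43/100): 430 voxels remain
carve view 2 (along y, XZ-mask fill 76/100): 332 voxels remain
carve view 3 (along z, XY-mask fill 31/100): 99 voxels remain

voxel count = 99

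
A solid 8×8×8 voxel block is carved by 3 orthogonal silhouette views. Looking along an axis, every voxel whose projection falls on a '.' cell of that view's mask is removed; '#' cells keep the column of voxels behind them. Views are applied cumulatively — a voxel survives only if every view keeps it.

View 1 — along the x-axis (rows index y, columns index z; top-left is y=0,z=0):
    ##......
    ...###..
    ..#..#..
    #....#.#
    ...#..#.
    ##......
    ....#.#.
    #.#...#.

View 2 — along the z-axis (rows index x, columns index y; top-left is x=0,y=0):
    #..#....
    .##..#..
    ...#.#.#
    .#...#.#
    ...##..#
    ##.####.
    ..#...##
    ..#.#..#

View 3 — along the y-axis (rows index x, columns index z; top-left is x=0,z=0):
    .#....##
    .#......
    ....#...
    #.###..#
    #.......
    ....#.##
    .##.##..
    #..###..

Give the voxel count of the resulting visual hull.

remaining voxels: 22

full grid |V| = 512
after view 1 [x-axis, 19 of 64 cells solid] → remaining = 152
after view 2 [z-axis, 26 of 64 cells solid] → remaining = 64
after view 3 [y-axis, 22 of 64 cells solid] → remaining = 22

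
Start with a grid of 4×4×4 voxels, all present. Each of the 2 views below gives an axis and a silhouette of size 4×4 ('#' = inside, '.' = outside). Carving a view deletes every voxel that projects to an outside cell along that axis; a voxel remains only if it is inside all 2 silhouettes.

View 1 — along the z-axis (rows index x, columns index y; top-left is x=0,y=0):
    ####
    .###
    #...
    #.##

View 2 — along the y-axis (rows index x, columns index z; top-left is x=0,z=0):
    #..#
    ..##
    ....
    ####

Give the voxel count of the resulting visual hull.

remaining voxels: 26

initial block: 4^3 = 64
carve view 1 (along z, XY-mask fill 11/16): 44 voxels remain
carve view 2 (along y, XZ-mask fill 8/16): 26 voxels remain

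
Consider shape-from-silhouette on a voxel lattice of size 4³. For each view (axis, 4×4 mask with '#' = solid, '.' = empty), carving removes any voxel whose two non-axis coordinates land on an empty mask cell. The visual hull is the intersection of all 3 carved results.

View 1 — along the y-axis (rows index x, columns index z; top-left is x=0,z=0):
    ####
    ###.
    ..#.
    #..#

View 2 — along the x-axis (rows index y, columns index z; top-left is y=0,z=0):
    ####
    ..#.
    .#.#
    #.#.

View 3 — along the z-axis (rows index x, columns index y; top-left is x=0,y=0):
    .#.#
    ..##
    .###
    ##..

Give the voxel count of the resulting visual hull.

|visual hull| = 10

full grid |V| = 64
carve view 1 (along y, XZ-mask fill 10/16): 40 voxels remain
carve view 2 (along x, YZ-mask fill 9/16): 23 voxels remain
carve view 3 (along z, XY-mask fill 9/16): 10 voxels remain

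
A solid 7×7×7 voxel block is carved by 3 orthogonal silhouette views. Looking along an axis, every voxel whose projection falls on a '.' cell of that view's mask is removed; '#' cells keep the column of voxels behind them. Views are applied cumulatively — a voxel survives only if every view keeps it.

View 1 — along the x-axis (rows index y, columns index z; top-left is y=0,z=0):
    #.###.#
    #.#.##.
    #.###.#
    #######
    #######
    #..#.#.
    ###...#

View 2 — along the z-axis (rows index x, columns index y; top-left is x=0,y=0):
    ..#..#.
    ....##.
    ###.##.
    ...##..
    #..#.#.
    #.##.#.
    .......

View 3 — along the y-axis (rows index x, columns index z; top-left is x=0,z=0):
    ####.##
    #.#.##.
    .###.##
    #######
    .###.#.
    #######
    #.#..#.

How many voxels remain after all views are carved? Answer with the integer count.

initial block: 7^3 = 343
[1] x-view keeps 35 columns → grid now 245
[2] z-view keeps 18 columns → grid now 91
[3] y-view keeps 36 columns → grid now 70

remaining voxels: 70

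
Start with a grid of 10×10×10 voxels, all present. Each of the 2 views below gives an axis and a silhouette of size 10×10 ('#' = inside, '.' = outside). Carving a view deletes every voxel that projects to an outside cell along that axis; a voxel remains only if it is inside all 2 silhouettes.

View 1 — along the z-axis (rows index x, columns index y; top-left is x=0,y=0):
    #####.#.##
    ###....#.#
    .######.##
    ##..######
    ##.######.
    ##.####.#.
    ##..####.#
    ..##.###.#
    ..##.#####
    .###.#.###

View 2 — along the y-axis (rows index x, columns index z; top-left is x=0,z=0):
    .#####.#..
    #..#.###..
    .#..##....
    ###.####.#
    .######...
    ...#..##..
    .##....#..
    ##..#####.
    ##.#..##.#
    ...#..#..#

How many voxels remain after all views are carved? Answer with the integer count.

|visual hull| = 356

full grid |V| = 1000
  1. axis=2 (XY plane), |mask|=71  ⇒  voxels=710
  2. axis=1 (XZ plane), |mask|=50  ⇒  voxels=356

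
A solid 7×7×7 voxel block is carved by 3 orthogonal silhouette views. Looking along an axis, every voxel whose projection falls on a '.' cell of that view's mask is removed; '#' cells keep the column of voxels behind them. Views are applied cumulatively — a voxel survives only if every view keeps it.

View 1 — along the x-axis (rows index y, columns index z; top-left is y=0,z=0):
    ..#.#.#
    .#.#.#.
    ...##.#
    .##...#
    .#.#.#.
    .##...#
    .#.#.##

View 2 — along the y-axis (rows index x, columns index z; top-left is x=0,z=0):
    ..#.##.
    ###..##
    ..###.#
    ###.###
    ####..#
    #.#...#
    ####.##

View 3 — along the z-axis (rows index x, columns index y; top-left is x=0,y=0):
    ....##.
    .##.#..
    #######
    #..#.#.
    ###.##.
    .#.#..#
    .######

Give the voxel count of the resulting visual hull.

remaining voxels: 62

before carving: 343 voxels (7×7×7)
step 1: project along x, AND mask (22/49) → |grid| = 154
step 2: project along y, AND mask (32/49) → |grid| = 101
step 3: project along z, AND mask (29/49) → |grid| = 62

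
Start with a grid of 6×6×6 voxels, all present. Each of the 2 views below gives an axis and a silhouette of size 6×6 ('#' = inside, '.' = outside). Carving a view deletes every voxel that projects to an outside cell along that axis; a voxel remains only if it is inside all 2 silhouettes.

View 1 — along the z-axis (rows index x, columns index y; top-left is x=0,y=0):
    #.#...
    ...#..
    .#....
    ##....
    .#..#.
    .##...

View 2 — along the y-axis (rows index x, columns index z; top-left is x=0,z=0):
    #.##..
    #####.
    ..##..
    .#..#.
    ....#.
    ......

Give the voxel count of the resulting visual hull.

initial block: 6^3 = 216
  1. axis=2 (XY plane), |mask|=10  ⇒  voxels=60
  2. axis=1 (XZ plane), |mask|=13  ⇒  voxels=19

voxel count = 19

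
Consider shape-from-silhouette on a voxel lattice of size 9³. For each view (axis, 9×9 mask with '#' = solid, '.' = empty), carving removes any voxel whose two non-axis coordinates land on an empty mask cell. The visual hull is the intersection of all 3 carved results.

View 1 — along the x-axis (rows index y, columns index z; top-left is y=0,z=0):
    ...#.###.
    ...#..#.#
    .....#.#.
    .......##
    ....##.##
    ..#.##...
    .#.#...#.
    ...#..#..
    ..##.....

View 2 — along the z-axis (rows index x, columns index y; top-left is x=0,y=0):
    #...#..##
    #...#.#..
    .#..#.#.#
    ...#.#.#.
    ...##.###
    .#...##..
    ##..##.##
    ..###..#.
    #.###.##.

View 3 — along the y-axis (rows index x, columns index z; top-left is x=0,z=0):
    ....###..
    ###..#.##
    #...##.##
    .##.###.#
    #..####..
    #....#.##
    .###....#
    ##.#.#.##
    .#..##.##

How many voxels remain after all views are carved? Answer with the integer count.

initial block: 9^3 = 729
  1. axis=0 (YZ plane), |mask|=25  ⇒  voxels=225
  2. axis=2 (XY plane), |mask|=38  ⇒  voxels=109
  3. axis=1 (XZ plane), |mask|=44  ⇒  voxels=60

|visual hull| = 60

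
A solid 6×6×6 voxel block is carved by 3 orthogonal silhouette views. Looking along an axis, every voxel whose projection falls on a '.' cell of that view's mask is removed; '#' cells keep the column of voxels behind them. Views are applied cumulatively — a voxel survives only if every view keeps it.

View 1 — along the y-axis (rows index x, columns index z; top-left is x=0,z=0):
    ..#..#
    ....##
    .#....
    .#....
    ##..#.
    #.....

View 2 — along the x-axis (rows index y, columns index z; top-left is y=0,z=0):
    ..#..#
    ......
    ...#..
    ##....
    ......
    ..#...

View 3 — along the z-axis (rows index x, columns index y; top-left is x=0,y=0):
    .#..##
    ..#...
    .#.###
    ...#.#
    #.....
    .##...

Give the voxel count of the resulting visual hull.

3 voxels

full grid |V| = 216
carve view 1 (along y, XZ-mask fill 10/36): 60 voxels remain
carve view 2 (along x, YZ-mask fill 6/36): 9 voxels remain
carve view 3 (along z, XY-mask fill 13/36): 3 voxels remain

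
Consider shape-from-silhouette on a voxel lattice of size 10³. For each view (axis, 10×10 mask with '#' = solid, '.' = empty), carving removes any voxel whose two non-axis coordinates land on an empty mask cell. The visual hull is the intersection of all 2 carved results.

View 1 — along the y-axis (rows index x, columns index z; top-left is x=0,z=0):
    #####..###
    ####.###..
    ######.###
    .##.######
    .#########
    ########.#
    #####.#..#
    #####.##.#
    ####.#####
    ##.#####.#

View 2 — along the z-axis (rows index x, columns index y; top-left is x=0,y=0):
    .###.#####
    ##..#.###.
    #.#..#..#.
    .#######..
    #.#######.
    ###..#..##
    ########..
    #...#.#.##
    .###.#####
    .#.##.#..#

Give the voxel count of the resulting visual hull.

|visual hull| = 532

start: 10×10×10 = 1000 voxels
carve view 1 (along y, XZ-mask fill 82/100): 820 voxels remain
carve view 2 (along z, XY-mask fill 65/100): 532 voxels remain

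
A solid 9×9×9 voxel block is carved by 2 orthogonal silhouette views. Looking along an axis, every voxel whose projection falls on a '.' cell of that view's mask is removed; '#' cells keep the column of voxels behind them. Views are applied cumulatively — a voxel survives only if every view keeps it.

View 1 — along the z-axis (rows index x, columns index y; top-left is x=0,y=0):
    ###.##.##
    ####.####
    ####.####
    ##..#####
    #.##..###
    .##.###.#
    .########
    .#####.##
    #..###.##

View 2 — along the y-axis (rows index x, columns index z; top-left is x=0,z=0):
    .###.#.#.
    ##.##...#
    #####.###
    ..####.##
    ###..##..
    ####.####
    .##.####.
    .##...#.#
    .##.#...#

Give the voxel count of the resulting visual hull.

before carving: 729 voxels (9×9×9)
[1] z-view keeps 63 columns → grid now 567
[2] y-view keeps 51 columns → grid now 359

voxel count = 359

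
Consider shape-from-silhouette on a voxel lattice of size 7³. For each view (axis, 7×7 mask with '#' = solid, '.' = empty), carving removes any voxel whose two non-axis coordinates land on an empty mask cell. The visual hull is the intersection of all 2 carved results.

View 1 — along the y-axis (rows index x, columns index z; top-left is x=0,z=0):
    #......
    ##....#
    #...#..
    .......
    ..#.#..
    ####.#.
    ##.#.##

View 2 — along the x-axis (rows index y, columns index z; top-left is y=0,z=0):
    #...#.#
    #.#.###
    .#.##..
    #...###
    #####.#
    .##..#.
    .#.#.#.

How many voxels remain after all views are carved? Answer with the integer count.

70 voxels

full grid |V| = 343
[1] y-view keeps 18 columns → grid now 126
[2] x-view keeps 27 columns → grid now 70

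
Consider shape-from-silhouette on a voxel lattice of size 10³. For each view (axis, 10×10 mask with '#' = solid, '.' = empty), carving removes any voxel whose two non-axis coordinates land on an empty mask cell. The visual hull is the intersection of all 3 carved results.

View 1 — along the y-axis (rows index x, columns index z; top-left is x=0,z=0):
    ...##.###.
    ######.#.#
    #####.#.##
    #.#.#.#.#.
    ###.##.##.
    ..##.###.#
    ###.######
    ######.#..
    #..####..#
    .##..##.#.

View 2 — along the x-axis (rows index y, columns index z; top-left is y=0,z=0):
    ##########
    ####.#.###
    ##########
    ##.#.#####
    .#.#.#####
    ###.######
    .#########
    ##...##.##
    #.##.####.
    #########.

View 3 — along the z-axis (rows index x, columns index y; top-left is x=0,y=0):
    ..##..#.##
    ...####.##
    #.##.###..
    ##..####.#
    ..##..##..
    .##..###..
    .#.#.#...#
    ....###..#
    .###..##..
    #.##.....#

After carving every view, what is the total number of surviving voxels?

full grid |V| = 1000
[1] y-view keeps 66 columns → grid now 660
[2] x-view keeps 83 columns → grid now 541
[3] z-view keeps 50 columns → grid now 272

|visual hull| = 272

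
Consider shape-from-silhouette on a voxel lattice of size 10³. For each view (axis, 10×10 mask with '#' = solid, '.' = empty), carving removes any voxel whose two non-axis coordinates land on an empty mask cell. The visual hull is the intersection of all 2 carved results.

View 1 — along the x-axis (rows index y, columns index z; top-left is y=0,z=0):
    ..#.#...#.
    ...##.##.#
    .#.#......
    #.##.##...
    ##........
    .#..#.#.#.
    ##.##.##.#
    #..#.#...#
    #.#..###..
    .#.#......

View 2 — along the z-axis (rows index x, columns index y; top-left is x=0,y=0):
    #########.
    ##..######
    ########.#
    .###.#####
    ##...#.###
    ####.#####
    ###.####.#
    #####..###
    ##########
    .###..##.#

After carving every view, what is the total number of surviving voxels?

start: 10×10×10 = 1000 voxels
V1 x: intersect with YZ mask (39 set) -- 390 left
V2 z: intersect with XY mask (81 set) -- 318 left

|visual hull| = 318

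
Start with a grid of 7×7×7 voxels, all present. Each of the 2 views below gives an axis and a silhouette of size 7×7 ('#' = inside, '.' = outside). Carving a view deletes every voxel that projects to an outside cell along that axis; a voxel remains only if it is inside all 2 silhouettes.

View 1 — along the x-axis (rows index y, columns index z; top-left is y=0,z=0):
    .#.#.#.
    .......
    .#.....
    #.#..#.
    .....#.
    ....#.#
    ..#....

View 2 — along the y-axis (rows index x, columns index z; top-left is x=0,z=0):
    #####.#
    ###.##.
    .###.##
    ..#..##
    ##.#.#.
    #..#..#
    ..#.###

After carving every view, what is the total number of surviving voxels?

full grid |V| = 343
after view 1 [x-axis, 11 of 49 cells solid] → remaining = 77
after view 2 [y-axis, 30 of 49 cells solid] → remaining = 49

voxel count = 49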